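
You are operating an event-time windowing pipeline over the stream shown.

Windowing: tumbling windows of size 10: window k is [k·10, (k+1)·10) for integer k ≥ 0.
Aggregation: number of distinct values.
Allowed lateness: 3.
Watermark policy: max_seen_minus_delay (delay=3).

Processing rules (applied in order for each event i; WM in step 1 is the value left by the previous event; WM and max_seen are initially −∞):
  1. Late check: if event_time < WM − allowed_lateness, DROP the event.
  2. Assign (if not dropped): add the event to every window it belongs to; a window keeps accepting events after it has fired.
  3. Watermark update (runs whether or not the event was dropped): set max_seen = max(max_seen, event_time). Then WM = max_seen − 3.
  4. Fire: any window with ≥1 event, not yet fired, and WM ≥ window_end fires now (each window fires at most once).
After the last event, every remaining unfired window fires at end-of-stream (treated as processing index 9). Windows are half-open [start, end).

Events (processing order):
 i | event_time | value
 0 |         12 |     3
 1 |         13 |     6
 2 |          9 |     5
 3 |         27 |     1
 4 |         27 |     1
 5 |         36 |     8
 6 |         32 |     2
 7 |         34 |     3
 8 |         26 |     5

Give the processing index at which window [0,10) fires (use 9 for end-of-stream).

i=0 t=12 v=3: → [10,20); WM=9
i=1 t=13 v=6: → [10,20); WM=10
i=2 t=9 v=5: → [0,10); WM=10; [0,10) fires=1
i=3 t=27 v=1: → [20,30); WM=24; [10,20) fires=2
i=4 t=27 v=1: → [20,30); WM=24
i=5 t=36 v=8: → [30,40); WM=33; [20,30) fires=1
i=6 t=32 v=2: → [30,40); WM=33
i=7 t=34 v=3: → [30,40); WM=33
i=8 t=26 v=5: DROP (t<33-3); WM=33

2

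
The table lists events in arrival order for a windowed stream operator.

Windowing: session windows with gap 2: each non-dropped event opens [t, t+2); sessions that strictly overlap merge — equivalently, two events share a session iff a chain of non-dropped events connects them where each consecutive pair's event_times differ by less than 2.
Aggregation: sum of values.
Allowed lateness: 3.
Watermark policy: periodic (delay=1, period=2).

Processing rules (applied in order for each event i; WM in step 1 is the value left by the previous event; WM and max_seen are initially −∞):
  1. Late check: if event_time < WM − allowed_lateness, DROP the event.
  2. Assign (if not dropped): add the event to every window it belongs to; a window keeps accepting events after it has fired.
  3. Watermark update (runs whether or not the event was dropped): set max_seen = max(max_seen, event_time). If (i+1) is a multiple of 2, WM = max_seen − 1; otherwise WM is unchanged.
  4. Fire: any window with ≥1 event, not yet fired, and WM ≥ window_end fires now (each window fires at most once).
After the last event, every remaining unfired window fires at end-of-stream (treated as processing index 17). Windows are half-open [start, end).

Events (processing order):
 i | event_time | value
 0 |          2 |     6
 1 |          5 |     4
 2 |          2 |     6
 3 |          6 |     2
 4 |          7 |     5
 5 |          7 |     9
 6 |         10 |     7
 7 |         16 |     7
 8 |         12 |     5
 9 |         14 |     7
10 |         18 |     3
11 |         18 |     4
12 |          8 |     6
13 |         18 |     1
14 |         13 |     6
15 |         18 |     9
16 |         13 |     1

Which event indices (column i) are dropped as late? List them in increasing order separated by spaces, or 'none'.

12 14 16

i=0 t=2 v=6: → [2,4); WM=−∞
i=1 t=5 v=4: → [5,7); WM=4
i=2 t=2 v=6: → [2,4); WM=4
i=3 t=6 v=2: → [5,8); WM=5
i=4 t=7 v=5: → [5,9); WM=5
i=5 t=7 v=9: → [5,9); WM=6
i=6 t=10 v=7: → [10,12); WM=6
i=7 t=16 v=7: → [16,18); WM=15
i=8 t=12 v=5: → [12,14); WM=15
i=9 t=14 v=7: → [14,16); WM=15
i=10 t=18 v=3: → [18,20); WM=15
i=11 t=18 v=4: → [18,20); WM=17
i=12 t=8 v=6: DROP (t<17-3); WM=17
i=13 t=18 v=1: → [18,20); WM=17
i=14 t=13 v=6: DROP (t<17-3); WM=17
i=15 t=18 v=9: → [18,20); WM=17
i=16 t=13 v=1: DROP (t<17-3); WM=17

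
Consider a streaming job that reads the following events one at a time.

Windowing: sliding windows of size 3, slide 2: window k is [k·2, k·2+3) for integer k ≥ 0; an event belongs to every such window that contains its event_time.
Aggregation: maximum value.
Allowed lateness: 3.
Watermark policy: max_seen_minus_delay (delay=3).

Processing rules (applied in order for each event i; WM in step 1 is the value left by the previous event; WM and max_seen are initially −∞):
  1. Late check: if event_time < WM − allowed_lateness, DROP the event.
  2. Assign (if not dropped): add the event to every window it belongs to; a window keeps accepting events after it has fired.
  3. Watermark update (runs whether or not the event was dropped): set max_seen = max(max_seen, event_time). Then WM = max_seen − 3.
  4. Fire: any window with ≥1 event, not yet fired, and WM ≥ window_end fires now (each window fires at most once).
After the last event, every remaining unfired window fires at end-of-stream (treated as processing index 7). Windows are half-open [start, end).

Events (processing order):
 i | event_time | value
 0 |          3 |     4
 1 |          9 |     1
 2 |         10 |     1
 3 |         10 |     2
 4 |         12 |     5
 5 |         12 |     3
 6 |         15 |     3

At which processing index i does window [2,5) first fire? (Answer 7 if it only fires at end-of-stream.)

i=0 t=3 v=4: → [2,5); WM=0
i=1 t=9 v=1: → [8,11); WM=6; [2,5) fires=4
i=2 t=10 v=1: → [10,13),[8,11); WM=7
i=3 t=10 v=2: → [10,13),[8,11); WM=7
i=4 t=12 v=5: → [12,15),[10,13); WM=9
i=5 t=12 v=3: → [12,15),[10,13); WM=9
i=6 t=15 v=3: → [14,17); WM=12; [8,11) fires=2

1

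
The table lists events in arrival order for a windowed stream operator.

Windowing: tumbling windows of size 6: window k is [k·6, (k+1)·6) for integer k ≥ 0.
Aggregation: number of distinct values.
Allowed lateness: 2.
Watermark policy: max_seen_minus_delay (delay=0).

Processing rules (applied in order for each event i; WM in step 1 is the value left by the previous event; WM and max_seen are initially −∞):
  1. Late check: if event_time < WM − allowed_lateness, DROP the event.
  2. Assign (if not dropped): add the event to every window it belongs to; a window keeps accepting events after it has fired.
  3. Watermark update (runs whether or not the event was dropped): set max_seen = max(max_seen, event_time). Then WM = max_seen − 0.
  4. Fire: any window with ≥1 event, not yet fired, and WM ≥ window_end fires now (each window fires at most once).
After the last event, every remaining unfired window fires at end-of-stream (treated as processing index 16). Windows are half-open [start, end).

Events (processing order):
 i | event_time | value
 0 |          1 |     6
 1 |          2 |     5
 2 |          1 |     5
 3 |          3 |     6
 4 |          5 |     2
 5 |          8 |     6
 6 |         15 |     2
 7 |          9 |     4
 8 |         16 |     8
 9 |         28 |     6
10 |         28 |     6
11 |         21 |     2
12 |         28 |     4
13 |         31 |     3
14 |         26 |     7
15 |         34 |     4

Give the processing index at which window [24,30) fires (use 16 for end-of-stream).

13

i=0 t=1 v=6: → [0,6); WM=1
i=1 t=2 v=5: → [0,6); WM=2
i=2 t=1 v=5: → [0,6); WM=2
i=3 t=3 v=6: → [0,6); WM=3
i=4 t=5 v=2: → [0,6); WM=5
i=5 t=8 v=6: → [6,12); WM=8; [0,6) fires=3
i=6 t=15 v=2: → [12,18); WM=15; [6,12) fires=1
i=7 t=9 v=4: DROP (t<15-2); WM=15
i=8 t=16 v=8: → [12,18); WM=16
i=9 t=28 v=6: → [24,30); WM=28; [12,18) fires=2
i=10 t=28 v=6: → [24,30); WM=28
i=11 t=21 v=2: DROP (t<28-2); WM=28
i=12 t=28 v=4: → [24,30); WM=28
i=13 t=31 v=3: → [30,36); WM=31; [24,30) fires=2
i=14 t=26 v=7: DROP (t<31-2); WM=31
i=15 t=34 v=4: → [30,36); WM=34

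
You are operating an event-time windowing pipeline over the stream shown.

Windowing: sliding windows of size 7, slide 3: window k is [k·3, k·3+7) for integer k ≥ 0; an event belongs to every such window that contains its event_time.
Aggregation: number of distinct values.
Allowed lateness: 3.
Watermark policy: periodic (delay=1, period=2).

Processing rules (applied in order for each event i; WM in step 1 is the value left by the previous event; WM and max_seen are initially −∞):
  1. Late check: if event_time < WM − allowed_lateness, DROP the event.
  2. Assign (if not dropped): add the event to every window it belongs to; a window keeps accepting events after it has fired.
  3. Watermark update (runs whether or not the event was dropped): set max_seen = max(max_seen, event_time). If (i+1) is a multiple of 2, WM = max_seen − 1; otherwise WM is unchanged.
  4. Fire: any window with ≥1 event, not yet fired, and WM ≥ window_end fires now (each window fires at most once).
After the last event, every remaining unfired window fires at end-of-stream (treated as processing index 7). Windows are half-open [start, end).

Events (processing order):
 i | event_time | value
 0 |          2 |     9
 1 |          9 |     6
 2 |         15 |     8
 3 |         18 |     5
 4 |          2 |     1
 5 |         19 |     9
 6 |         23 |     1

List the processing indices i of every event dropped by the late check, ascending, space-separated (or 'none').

4

i=0 t=2 v=9: → [0,7); WM=−∞
i=1 t=9 v=6: → [9,16),[6,13),[3,10); WM=8; [0,7) fires=1
i=2 t=15 v=8: → [15,22),[12,19),[9,16); WM=8
i=3 t=18 v=5: → [18,25),[15,22),[12,19); WM=17; [3,10) fires=1 [6,13) fires=1 [9,16) fires=2
i=4 t=2 v=1: DROP (t<17-3); WM=17
i=5 t=19 v=9: → [18,25),[15,22); WM=18
i=6 t=23 v=1: → [21,28),[18,25); WM=18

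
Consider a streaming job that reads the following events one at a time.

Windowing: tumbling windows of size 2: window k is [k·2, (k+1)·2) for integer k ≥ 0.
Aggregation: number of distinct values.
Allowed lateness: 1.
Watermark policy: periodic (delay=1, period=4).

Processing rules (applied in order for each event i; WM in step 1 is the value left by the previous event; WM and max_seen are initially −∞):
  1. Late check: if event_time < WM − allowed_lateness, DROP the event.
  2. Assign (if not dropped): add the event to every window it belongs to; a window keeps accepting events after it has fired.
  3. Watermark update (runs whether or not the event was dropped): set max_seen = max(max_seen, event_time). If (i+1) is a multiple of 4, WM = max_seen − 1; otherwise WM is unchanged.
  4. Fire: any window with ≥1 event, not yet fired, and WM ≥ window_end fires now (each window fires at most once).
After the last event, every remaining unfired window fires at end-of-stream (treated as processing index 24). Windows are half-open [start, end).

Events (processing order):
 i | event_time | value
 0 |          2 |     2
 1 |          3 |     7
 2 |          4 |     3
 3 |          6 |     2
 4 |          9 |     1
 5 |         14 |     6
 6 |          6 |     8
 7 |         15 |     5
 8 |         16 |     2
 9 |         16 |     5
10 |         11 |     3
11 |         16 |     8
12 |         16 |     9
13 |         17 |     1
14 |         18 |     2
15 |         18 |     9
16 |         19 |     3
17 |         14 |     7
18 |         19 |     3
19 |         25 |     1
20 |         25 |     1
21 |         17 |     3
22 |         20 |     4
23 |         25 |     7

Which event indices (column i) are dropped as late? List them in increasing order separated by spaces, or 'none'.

i=0 t=2 v=2: → [2,4); WM=−∞
i=1 t=3 v=7: → [2,4); WM=−∞
i=2 t=4 v=3: → [4,6); WM=−∞
i=3 t=6 v=2: → [6,8); WM=5; [2,4) fires=2
i=4 t=9 v=1: → [8,10); WM=5
i=5 t=14 v=6: → [14,16); WM=5
i=6 t=6 v=8: → [6,8); WM=5
i=7 t=15 v=5: → [14,16); WM=14; [4,6) fires=1 [6,8) fires=2 [8,10) fires=1
i=8 t=16 v=2: → [16,18); WM=14
i=9 t=16 v=5: → [16,18); WM=14
i=10 t=11 v=3: DROP (t<14-1); WM=14
i=11 t=16 v=8: → [16,18); WM=15
i=12 t=16 v=9: → [16,18); WM=15
i=13 t=17 v=1: → [16,18); WM=15
i=14 t=18 v=2: → [18,20); WM=15
i=15 t=18 v=9: → [18,20); WM=17; [14,16) fires=2
i=16 t=19 v=3: → [18,20); WM=17
i=17 t=14 v=7: DROP (t<17-1); WM=17
i=18 t=19 v=3: → [18,20); WM=17
i=19 t=25 v=1: → [24,26); WM=24; [16,18) fires=5 [18,20) fires=3
i=20 t=25 v=1: → [24,26); WM=24
i=21 t=17 v=3: DROP (t<24-1); WM=24
i=22 t=20 v=4: DROP (t<24-1); WM=24
i=23 t=25 v=7: → [24,26); WM=24

10 17 21 22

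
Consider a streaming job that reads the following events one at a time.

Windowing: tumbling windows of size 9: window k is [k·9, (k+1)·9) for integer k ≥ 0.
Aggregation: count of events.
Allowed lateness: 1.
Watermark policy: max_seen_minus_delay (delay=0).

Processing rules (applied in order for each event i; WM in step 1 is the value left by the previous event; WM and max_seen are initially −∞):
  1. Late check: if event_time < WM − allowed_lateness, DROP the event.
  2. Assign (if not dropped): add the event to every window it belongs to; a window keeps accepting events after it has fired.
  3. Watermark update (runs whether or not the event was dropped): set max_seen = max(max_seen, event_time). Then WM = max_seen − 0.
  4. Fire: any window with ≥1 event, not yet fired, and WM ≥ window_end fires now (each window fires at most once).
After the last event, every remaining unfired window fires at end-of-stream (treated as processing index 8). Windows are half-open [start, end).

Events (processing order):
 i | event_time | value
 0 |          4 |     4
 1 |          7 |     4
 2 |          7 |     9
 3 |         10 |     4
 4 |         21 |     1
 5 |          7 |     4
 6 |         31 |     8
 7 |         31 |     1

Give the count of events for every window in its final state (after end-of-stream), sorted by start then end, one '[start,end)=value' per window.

i=0 t=4 v=4: → [0,9); WM=4
i=1 t=7 v=4: → [0,9); WM=7
i=2 t=7 v=9: → [0,9); WM=7
i=3 t=10 v=4: → [9,18); WM=10; [0,9) fires=3
i=4 t=21 v=1: → [18,27); WM=21; [9,18) fires=1
i=5 t=7 v=4: DROP (t<21-1); WM=21
i=6 t=31 v=8: → [27,36); WM=31; [18,27) fires=1
i=7 t=31 v=1: → [27,36); WM=31

[0,9)=3 [9,18)=1 [18,27)=1 [27,36)=2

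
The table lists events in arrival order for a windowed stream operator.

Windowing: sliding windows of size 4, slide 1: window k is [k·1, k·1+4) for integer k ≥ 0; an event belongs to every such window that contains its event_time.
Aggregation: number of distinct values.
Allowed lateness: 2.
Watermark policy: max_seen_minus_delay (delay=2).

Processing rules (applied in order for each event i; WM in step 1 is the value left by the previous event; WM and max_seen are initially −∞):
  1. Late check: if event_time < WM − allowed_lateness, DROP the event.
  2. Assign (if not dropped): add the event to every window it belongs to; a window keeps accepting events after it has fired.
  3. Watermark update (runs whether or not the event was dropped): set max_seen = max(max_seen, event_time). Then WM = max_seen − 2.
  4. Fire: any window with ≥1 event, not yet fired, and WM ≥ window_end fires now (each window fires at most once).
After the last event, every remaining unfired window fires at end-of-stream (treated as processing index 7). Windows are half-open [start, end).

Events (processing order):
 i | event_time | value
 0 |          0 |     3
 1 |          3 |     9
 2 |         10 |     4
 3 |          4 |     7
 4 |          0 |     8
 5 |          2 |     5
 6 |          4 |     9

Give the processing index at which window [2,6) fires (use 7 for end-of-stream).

i=0 t=0 v=3: → [0,4); WM=-2
i=1 t=3 v=9: → [3,7),[2,6),[1,5),[0,4); WM=1
i=2 t=10 v=4: → [10,14),[9,13),[8,12),[7,11); WM=8; [0,4) fires=2 [1,5) fires=1 [2,6) fires=1 [3,7) fires=1
i=3 t=4 v=7: DROP (t<8-2); WM=8
i=4 t=0 v=8: DROP (t<8-2); WM=8
i=5 t=2 v=5: DROP (t<8-2); WM=8
i=6 t=4 v=9: DROP (t<8-2); WM=8

2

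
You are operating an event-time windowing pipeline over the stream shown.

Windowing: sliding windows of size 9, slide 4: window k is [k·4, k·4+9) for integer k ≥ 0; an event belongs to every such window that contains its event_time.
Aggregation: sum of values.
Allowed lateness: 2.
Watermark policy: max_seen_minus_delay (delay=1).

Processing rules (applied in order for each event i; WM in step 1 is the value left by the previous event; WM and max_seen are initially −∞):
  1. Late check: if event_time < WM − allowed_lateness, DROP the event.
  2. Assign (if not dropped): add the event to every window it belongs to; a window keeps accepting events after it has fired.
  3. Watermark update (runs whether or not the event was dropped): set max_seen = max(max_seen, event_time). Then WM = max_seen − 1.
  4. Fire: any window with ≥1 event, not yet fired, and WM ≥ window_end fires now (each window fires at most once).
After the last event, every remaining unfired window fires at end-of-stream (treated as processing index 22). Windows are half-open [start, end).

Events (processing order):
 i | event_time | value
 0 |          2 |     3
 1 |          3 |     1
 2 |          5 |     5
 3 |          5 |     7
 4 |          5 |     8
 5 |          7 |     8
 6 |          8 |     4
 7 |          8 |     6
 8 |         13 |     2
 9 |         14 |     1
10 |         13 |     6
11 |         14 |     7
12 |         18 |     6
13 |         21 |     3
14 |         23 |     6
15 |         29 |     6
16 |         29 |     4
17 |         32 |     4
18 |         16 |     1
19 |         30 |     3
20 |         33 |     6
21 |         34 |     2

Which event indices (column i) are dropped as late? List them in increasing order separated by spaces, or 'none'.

18

i=0 t=2 v=3: → [0,9); WM=1
i=1 t=3 v=1: → [0,9); WM=2
i=2 t=5 v=5: → [4,13),[0,9); WM=4
i=3 t=5 v=7: → [4,13),[0,9); WM=4
i=4 t=5 v=8: → [4,13),[0,9); WM=4
i=5 t=7 v=8: → [4,13),[0,9); WM=6
i=6 t=8 v=4: → [8,17),[4,13),[0,9); WM=7
i=7 t=8 v=6: → [8,17),[4,13),[0,9); WM=7
i=8 t=13 v=2: → [12,21),[8,17); WM=12; [0,9) fires=42
i=9 t=14 v=1: → [12,21),[8,17); WM=13; [4,13) fires=38
i=10 t=13 v=6: → [12,21),[8,17); WM=13
i=11 t=14 v=7: → [12,21),[8,17); WM=13
i=12 t=18 v=6: → [16,25),[12,21); WM=17; [8,17) fires=26
i=13 t=21 v=3: → [20,29),[16,25); WM=20
i=14 t=23 v=6: → [20,29),[16,25); WM=22; [12,21) fires=22
i=15 t=29 v=6: → [28,37),[24,33); WM=28; [16,25) fires=15
i=16 t=29 v=4: → [28,37),[24,33); WM=28
i=17 t=32 v=4: → [32,41),[28,37),[24,33); WM=31; [20,29) fires=9
i=18 t=16 v=1: DROP (t<31-2); WM=31
i=19 t=30 v=3: → [28,37),[24,33); WM=31
i=20 t=33 v=6: → [32,41),[28,37); WM=32
i=21 t=34 v=2: → [32,41),[28,37); WM=33; [24,33) fires=17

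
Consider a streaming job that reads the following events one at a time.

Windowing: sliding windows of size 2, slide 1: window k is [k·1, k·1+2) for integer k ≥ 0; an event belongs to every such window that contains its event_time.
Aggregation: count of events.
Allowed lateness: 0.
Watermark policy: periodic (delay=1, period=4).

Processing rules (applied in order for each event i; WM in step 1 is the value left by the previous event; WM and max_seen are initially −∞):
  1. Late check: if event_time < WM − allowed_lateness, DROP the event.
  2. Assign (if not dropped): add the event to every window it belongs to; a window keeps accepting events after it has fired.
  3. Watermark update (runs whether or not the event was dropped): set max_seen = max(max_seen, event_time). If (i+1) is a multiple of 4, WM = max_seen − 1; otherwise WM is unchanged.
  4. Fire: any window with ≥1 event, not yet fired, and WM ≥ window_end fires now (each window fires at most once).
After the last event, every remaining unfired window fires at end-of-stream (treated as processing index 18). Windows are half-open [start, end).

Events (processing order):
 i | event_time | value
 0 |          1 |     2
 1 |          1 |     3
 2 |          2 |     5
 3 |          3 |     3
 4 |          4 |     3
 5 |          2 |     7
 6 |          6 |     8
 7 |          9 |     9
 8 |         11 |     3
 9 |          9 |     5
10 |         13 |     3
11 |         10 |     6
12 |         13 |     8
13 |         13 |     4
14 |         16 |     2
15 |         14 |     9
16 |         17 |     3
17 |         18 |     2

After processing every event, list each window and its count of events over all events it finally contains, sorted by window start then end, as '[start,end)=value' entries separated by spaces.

i=0 t=1 v=2: → [1,3),[0,2); WM=−∞
i=1 t=1 v=3: → [1,3),[0,2); WM=−∞
i=2 t=2 v=5: → [2,4),[1,3); WM=−∞
i=3 t=3 v=3: → [3,5),[2,4); WM=2; [0,2) fires=2
i=4 t=4 v=3: → [4,6),[3,5); WM=2
i=5 t=2 v=7: → [2,4),[1,3); WM=2
i=6 t=6 v=8: → [6,8),[5,7); WM=2
i=7 t=9 v=9: → [9,11),[8,10); WM=8; [1,3) fires=4 [2,4) fires=3 [3,5) fires=2 [4,6) fires=1 [5,7) fires=1 [6,8) fires=1
i=8 t=11 v=3: → [11,13),[10,12); WM=8
i=9 t=9 v=5: → [9,11),[8,10); WM=8
i=10 t=13 v=3: → [13,15),[12,14); WM=8
i=11 t=10 v=6: → [10,12),[9,11); WM=12; [8,10) fires=2 [9,11) fires=3 [10,12) fires=2
i=12 t=13 v=8: → [13,15),[12,14); WM=12
i=13 t=13 v=4: → [13,15),[12,14); WM=12
i=14 t=16 v=2: → [16,18),[15,17); WM=12
i=15 t=14 v=9: → [14,16),[13,15); WM=15; [11,13) fires=1 [12,14) fires=3 [13,15) fires=4
i=16 t=17 v=3: → [17,19),[16,18); WM=15
i=17 t=18 v=2: → [18,20),[17,19); WM=15

[0,2)=2 [1,3)=4 [2,4)=3 [3,5)=2 [4,6)=1 [5,7)=1 [6,8)=1 [8,10)=2 [9,11)=3 [10,12)=2 [11,13)=1 [12,14)=3 [13,15)=4 [14,16)=1 [15,17)=1 [16,18)=2 [17,19)=2 [18,20)=1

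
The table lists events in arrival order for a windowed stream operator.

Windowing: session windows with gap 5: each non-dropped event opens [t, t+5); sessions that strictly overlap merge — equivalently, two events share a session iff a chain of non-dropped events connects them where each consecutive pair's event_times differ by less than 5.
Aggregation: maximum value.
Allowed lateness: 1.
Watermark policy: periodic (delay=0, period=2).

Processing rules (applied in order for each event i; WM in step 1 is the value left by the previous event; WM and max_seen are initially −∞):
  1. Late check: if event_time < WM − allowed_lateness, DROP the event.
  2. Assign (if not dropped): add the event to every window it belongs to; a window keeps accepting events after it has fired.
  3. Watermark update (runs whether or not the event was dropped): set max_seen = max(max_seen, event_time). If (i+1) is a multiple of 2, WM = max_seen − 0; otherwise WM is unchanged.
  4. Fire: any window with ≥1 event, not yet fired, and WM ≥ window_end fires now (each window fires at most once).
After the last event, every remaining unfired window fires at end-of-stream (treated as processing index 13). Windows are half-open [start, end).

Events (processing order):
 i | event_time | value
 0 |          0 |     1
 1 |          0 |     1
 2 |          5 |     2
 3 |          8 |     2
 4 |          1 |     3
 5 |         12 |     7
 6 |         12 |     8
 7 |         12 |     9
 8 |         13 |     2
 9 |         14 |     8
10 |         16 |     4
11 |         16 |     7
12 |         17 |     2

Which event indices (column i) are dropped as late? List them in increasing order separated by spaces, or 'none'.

4

i=0 t=0 v=1: → [0,5); WM=−∞
i=1 t=0 v=1: → [0,5); WM=0
i=2 t=5 v=2: → [5,10); WM=0
i=3 t=8 v=2: → [5,13); WM=8
i=4 t=1 v=3: DROP (t<8-1); WM=8
i=5 t=12 v=7: → [5,17); WM=12
i=6 t=12 v=8: → [5,17); WM=12
i=7 t=12 v=9: → [5,17); WM=12
i=8 t=13 v=2: → [5,18); WM=12
i=9 t=14 v=8: → [5,19); WM=14
i=10 t=16 v=4: → [5,21); WM=14
i=11 t=16 v=7: → [5,21); WM=16
i=12 t=17 v=2: → [5,22); WM=16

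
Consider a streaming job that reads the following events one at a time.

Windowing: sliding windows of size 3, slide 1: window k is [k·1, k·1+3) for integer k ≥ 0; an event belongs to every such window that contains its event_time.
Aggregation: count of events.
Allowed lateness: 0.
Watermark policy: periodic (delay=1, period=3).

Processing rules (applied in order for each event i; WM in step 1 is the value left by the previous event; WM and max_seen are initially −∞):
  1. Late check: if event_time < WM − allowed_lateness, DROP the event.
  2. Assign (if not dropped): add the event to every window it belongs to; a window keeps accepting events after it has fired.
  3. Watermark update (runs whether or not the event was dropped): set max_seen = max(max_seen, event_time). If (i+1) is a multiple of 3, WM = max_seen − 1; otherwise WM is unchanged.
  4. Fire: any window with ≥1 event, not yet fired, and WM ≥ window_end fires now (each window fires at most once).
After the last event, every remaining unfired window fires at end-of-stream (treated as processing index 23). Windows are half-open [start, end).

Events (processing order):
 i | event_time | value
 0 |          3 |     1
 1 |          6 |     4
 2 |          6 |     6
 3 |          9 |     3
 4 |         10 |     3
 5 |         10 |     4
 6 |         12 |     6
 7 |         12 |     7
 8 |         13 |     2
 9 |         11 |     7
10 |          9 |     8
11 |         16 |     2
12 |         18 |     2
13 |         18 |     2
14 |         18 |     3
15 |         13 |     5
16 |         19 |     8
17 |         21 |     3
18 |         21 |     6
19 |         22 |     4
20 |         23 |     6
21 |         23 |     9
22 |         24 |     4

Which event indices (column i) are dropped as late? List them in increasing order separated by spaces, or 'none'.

9 10 15

i=0 t=3 v=1: → [3,6),[2,5),[1,4); WM=−∞
i=1 t=6 v=4: → [6,9),[5,8),[4,7); WM=−∞
i=2 t=6 v=6: → [6,9),[5,8),[4,7); WM=5; [1,4) fires=1 [2,5) fires=1
i=3 t=9 v=3: → [9,12),[8,11),[7,10); WM=5
i=4 t=10 v=3: → [10,13),[9,12),[8,11); WM=5
i=5 t=10 v=4: → [10,13),[9,12),[8,11); WM=9; [3,6) fires=1 [4,7) fires=2 [5,8) fires=2 [6,9) fires=2
i=6 t=12 v=6: → [12,15),[11,14),[10,13); WM=9
i=7 t=12 v=7: → [12,15),[11,14),[10,13); WM=9
i=8 t=13 v=2: → [13,16),[12,15),[11,14); WM=12; [7,10) fires=1 [8,11) fires=3 [9,12) fires=3
i=9 t=11 v=7: DROP (t<12-0); WM=12
i=10 t=9 v=8: DROP (t<12-0); WM=12
i=11 t=16 v=2: → [16,19),[15,18),[14,17); WM=15; [10,13) fires=4 [11,14) fires=3 [12,15) fires=3
i=12 t=18 v=2: → [18,21),[17,20),[16,19); WM=15
i=13 t=18 v=2: → [18,21),[17,20),[16,19); WM=15
i=14 t=18 v=3: → [18,21),[17,20),[16,19); WM=17; [13,16) fires=1 [14,17) fires=1
i=15 t=13 v=5: DROP (t<17-0); WM=17
i=16 t=19 v=8: → [19,22),[18,21),[17,20); WM=17
i=17 t=21 v=3: → [21,24),[20,23),[19,22); WM=20; [15,18) fires=1 [16,19) fires=4 [17,20) fires=4
i=18 t=21 v=6: → [21,24),[20,23),[19,22); WM=20
i=19 t=22 v=4: → [22,25),[21,24),[20,23); WM=20
i=20 t=23 v=6: → [23,26),[22,25),[21,24); WM=22; [18,21) fires=4 [19,22) fires=3
i=21 t=23 v=9: → [23,26),[22,25),[21,24); WM=22
i=22 t=24 v=4: → [24,27),[23,26),[22,25); WM=22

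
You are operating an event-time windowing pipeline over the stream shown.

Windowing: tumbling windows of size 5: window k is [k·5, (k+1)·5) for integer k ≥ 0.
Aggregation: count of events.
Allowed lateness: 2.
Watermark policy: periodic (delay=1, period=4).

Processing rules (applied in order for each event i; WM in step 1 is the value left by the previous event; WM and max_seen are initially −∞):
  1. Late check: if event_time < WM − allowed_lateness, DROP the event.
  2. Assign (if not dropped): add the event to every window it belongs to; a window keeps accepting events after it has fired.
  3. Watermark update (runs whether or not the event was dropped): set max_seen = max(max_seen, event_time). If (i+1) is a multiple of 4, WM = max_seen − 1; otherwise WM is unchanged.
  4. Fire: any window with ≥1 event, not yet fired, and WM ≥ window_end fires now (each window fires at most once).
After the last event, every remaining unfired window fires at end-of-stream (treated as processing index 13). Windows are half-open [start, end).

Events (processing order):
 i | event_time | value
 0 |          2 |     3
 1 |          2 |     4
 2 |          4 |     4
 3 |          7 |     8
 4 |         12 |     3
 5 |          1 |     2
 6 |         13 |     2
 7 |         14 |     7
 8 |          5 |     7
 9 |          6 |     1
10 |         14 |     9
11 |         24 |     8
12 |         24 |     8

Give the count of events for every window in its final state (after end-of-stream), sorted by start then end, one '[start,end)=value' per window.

[0,5)=3 [5,10)=1 [10,15)=4 [20,25)=2

i=0 t=2 v=3: → [0,5); WM=−∞
i=1 t=2 v=4: → [0,5); WM=−∞
i=2 t=4 v=4: → [0,5); WM=−∞
i=3 t=7 v=8: → [5,10); WM=6; [0,5) fires=3
i=4 t=12 v=3: → [10,15); WM=6
i=5 t=1 v=2: DROP (t<6-2); WM=6
i=6 t=13 v=2: → [10,15); WM=6
i=7 t=14 v=7: → [10,15); WM=13; [5,10) fires=1
i=8 t=5 v=7: DROP (t<13-2); WM=13
i=9 t=6 v=1: DROP (t<13-2); WM=13
i=10 t=14 v=9: → [10,15); WM=13
i=11 t=24 v=8: → [20,25); WM=23; [10,15) fires=4
i=12 t=24 v=8: → [20,25); WM=23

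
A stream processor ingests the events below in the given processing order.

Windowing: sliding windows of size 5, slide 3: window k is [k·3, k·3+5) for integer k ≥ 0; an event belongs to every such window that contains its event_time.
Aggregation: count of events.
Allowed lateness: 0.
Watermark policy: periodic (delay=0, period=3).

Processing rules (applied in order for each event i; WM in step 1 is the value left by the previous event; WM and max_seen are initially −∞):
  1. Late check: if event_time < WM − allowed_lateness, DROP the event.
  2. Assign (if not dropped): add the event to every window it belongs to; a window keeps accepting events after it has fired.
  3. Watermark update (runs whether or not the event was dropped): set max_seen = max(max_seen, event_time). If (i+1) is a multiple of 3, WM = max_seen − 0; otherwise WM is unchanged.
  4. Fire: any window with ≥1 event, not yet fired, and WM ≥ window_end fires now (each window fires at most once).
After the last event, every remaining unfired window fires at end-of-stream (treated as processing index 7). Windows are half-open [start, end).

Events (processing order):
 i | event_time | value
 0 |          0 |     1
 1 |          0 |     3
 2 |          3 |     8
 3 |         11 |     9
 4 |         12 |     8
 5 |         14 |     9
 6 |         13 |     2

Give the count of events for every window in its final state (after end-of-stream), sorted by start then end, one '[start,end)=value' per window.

i=0 t=0 v=1: → [0,5); WM=−∞
i=1 t=0 v=3: → [0,5); WM=−∞
i=2 t=3 v=8: → [3,8),[0,5); WM=3
i=3 t=11 v=9: → [9,14); WM=3
i=4 t=12 v=8: → [12,17),[9,14); WM=3
i=5 t=14 v=9: → [12,17); WM=14; [0,5) fires=3 [3,8) fires=1 [9,14) fires=2
i=6 t=13 v=2: DROP (t<14-0); WM=14

[0,5)=3 [3,8)=1 [9,14)=2 [12,17)=2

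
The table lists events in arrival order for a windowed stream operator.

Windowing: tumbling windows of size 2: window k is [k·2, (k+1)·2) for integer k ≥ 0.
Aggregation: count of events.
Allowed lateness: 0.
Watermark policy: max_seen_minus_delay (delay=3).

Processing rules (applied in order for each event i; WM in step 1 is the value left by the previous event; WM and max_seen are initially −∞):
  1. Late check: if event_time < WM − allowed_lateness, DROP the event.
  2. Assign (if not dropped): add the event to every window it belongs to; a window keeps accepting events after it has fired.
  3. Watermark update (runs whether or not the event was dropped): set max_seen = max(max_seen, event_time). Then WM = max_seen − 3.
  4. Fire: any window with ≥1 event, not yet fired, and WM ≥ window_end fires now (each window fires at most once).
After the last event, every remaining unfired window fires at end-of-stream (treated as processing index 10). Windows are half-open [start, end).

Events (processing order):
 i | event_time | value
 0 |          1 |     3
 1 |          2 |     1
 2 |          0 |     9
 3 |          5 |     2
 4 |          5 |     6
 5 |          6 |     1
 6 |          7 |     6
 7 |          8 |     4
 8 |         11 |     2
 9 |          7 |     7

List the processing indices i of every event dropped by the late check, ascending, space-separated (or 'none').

i=0 t=1 v=3: → [0,2); WM=-2
i=1 t=2 v=1: → [2,4); WM=-1
i=2 t=0 v=9: → [0,2); WM=-1
i=3 t=5 v=2: → [4,6); WM=2; [0,2) fires=2
i=4 t=5 v=6: → [4,6); WM=2
i=5 t=6 v=1: → [6,8); WM=3
i=6 t=7 v=6: → [6,8); WM=4; [2,4) fires=1
i=7 t=8 v=4: → [8,10); WM=5
i=8 t=11 v=2: → [10,12); WM=8; [4,6) fires=2 [6,8) fires=2
i=9 t=7 v=7: DROP (t<8-0); WM=8

9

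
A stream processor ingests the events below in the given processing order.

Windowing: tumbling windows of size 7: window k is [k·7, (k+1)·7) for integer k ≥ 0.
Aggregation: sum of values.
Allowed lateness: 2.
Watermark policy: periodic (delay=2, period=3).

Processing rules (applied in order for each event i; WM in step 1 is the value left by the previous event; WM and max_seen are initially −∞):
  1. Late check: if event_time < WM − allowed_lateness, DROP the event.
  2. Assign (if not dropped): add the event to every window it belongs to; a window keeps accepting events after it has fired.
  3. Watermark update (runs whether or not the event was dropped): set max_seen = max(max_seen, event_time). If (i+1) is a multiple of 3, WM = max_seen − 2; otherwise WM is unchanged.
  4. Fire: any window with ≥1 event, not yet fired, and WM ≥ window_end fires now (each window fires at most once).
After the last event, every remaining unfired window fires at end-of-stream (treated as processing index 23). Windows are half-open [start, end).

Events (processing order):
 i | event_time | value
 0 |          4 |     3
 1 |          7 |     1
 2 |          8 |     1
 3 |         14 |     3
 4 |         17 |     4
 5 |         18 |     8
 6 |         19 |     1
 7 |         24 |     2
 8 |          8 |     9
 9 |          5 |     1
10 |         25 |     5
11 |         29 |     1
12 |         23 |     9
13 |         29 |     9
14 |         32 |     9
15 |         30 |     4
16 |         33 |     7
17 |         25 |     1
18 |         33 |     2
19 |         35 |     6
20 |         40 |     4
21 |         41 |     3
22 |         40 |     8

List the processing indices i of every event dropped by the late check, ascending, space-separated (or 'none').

8 9 12 17

i=0 t=4 v=3: → [0,7); WM=−∞
i=1 t=7 v=1: → [7,14); WM=−∞
i=2 t=8 v=1: → [7,14); WM=6
i=3 t=14 v=3: → [14,21); WM=6
i=4 t=17 v=4: → [14,21); WM=6
i=5 t=18 v=8: → [14,21); WM=16; [0,7) fires=3 [7,14) fires=2
i=6 t=19 v=1: → [14,21); WM=16
i=7 t=24 v=2: → [21,28); WM=16
i=8 t=8 v=9: DROP (t<16-2); WM=22; [14,21) fires=16
i=9 t=5 v=1: DROP (t<22-2); WM=22
i=10 t=25 v=5: → [21,28); WM=22
i=11 t=29 v=1: → [28,35); WM=27
i=12 t=23 v=9: DROP (t<27-2); WM=27
i=13 t=29 v=9: → [28,35); WM=27
i=14 t=32 v=9: → [28,35); WM=30; [21,28) fires=7
i=15 t=30 v=4: → [28,35); WM=30
i=16 t=33 v=7: → [28,35); WM=30
i=17 t=25 v=1: DROP (t<30-2); WM=31
i=18 t=33 v=2: → [28,35); WM=31
i=19 t=35 v=6: → [35,42); WM=31
i=20 t=40 v=4: → [35,42); WM=38; [28,35) fires=32
i=21 t=41 v=3: → [35,42); WM=38
i=22 t=40 v=8: → [35,42); WM=38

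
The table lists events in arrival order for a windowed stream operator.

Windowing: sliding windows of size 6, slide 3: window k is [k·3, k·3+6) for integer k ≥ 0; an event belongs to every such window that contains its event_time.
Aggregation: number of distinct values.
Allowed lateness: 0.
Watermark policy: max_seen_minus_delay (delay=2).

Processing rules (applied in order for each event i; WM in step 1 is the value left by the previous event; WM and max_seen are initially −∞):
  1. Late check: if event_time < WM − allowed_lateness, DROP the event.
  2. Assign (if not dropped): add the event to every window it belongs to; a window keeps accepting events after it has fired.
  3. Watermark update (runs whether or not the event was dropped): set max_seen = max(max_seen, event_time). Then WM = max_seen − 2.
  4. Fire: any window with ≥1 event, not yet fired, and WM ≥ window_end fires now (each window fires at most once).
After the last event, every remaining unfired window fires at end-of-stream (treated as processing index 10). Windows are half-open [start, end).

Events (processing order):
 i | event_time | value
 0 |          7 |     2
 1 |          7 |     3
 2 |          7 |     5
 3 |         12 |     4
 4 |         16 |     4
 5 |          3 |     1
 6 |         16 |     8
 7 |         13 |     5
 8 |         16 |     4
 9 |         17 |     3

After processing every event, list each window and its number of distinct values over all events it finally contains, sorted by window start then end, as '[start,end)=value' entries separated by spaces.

[3,9)=3 [6,12)=3 [9,15)=1 [12,18)=3 [15,21)=3

i=0 t=7 v=2: → [6,12),[3,9); WM=5
i=1 t=7 v=3: → [6,12),[3,9); WM=5
i=2 t=7 v=5: → [6,12),[3,9); WM=5
i=3 t=12 v=4: → [12,18),[9,15); WM=10; [3,9) fires=3
i=4 t=16 v=4: → [15,21),[12,18); WM=14; [6,12) fires=3
i=5 t=3 v=1: DROP (t<14-0); WM=14
i=6 t=16 v=8: → [15,21),[12,18); WM=14
i=7 t=13 v=5: DROP (t<14-0); WM=14
i=8 t=16 v=4: → [15,21),[12,18); WM=14
i=9 t=17 v=3: → [15,21),[12,18); WM=15; [9,15) fires=1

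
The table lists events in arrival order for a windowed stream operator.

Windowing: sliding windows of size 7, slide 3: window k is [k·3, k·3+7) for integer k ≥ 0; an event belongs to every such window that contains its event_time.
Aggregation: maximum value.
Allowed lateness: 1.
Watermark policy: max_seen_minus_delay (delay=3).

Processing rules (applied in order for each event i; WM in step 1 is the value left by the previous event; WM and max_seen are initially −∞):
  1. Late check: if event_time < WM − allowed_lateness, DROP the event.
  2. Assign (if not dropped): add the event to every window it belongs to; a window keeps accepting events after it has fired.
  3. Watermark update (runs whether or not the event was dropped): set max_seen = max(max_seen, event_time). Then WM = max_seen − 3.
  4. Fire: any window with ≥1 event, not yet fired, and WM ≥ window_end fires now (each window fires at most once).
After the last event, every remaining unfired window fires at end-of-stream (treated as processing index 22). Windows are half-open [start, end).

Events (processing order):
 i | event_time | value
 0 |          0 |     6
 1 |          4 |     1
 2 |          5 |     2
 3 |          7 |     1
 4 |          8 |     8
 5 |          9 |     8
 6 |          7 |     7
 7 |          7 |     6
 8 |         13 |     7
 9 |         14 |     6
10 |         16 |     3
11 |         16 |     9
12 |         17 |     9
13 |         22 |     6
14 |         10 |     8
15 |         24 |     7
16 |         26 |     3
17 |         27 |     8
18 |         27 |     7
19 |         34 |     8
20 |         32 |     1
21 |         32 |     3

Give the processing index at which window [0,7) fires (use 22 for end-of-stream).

i=0 t=0 v=6: → [0,7); WM=-3
i=1 t=4 v=1: → [3,10),[0,7); WM=1
i=2 t=5 v=2: → [3,10),[0,7); WM=2
i=3 t=7 v=1: → [6,13),[3,10); WM=4
i=4 t=8 v=8: → [6,13),[3,10); WM=5
i=5 t=9 v=8: → [9,16),[6,13),[3,10); WM=6
i=6 t=7 v=7: → [6,13),[3,10); WM=6
i=7 t=7 v=6: → [6,13),[3,10); WM=6
i=8 t=13 v=7: → [12,19),[9,16); WM=10; [0,7) fires=6 [3,10) fires=8
i=9 t=14 v=6: → [12,19),[9,16); WM=11
i=10 t=16 v=3: → [15,22),[12,19); WM=13; [6,13) fires=8
i=11 t=16 v=9: → [15,22),[12,19); WM=13
i=12 t=17 v=9: → [15,22),[12,19); WM=14
i=13 t=22 v=6: → [21,28),[18,25); WM=19; [9,16) fires=8 [12,19) fires=9
i=14 t=10 v=8: DROP (t<19-1); WM=19
i=15 t=24 v=7: → [24,31),[21,28),[18,25); WM=21
i=16 t=26 v=3: → [24,31),[21,28); WM=23; [15,22) fires=9
i=17 t=27 v=8: → [27,34),[24,31),[21,28); WM=24
i=18 t=27 v=7: → [27,34),[24,31),[21,28); WM=24
i=19 t=34 v=8: → [33,40),[30,37); WM=31; [18,25) fires=7 [21,28) fires=8 [24,31) fires=8
i=20 t=32 v=1: → [30,37),[27,34); WM=31
i=21 t=32 v=3: → [30,37),[27,34); WM=31

8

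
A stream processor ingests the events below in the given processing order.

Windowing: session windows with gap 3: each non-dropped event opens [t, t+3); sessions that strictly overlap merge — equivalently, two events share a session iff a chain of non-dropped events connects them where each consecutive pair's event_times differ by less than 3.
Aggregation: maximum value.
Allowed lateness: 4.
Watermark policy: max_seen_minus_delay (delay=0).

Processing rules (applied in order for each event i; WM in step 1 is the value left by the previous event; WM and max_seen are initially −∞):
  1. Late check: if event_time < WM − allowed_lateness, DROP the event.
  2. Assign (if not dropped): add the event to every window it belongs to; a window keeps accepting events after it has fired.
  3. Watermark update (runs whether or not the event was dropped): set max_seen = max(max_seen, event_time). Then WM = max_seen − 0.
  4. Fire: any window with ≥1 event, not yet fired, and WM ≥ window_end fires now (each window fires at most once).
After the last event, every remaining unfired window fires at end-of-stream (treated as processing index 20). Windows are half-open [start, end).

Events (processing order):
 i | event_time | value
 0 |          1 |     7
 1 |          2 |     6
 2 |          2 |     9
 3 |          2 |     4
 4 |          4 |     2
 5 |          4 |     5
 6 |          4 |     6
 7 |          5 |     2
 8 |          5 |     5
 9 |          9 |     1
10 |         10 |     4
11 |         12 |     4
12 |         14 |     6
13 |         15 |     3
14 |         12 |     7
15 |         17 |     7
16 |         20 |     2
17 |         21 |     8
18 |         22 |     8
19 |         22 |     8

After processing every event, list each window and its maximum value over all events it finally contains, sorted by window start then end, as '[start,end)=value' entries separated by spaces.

[1,8)=9 [9,20)=7 [20,25)=8

i=0 t=1 v=7: → [1,4); WM=1
i=1 t=2 v=6: → [1,5); WM=2
i=2 t=2 v=9: → [1,5); WM=2
i=3 t=2 v=4: → [1,5); WM=2
i=4 t=4 v=2: → [1,7); WM=4
i=5 t=4 v=5: → [1,7); WM=4
i=6 t=4 v=6: → [1,7); WM=4
i=7 t=5 v=2: → [1,8); WM=5
i=8 t=5 v=5: → [1,8); WM=5
i=9 t=9 v=1: → [9,12); WM=9
i=10 t=10 v=4: → [9,13); WM=10
i=11 t=12 v=4: → [9,15); WM=12
i=12 t=14 v=6: → [9,17); WM=14
i=13 t=15 v=3: → [9,18); WM=15
i=14 t=12 v=7: → [9,18); WM=15
i=15 t=17 v=7: → [9,20); WM=17
i=16 t=20 v=2: → [20,23); WM=20
i=17 t=21 v=8: → [20,24); WM=21
i=18 t=22 v=8: → [20,25); WM=22
i=19 t=22 v=8: → [20,25); WM=22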